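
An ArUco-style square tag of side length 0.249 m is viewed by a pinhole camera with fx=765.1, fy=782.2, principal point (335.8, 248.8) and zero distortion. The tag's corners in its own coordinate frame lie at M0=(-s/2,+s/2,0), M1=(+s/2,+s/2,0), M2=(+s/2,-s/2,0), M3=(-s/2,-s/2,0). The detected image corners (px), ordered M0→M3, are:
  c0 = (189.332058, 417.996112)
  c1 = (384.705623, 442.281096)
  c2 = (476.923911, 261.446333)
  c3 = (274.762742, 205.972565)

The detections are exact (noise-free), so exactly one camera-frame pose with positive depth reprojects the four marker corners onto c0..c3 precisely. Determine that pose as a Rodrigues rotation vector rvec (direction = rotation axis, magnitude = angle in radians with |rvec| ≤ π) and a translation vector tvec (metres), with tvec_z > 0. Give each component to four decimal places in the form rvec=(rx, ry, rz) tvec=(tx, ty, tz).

rvec=(0.4196, -0.4293, 0.3269) tvec=(0.0004, 0.0944, 0.8275)

Intrinsics K: fx=765.1, fy=782.2, cx=335.8, cy=248.8
Marker side s = 0.249 m; corners in marker frame (Z=0):
  M0 = (-0.1245, +0.1245, 0)
  M1 = (+0.1245, +0.1245, 0)
  M2 = (+0.1245, -0.1245, 0)
  M3 = (-0.1245, -0.1245, 0)
Detected image corners:
  c0 = (189.332058, 417.996112) px
  c1 = (384.705623, 442.281096) px
  c2 = (476.923911, 261.446333) px
  c3 = (274.762742, 205.972565) px
Planar DLT: solve 8×8 A·h = b for H (H[2,2]=1):
  H  [+982.90841 -229.41290 +336.20916]
  H  [+342.71888 +912.96415 +338.04399]
  H  [+0.55910 +0.38699 +1.00000]
B = K⁻¹H; ‖b₁‖=1.208504, ‖b₂‖=1.208504; λ = 2/(‖b₁‖+‖b₂‖) = 0.827469, sign → tz>0 ⇒ λ=+0.827469
r₁ = λ·B[:,0] = (+0.85998,+0.21540,+0.46264); r₂ = λ·B[:,1] = (-0.38866,+0.86395,+0.32022)
r₃ = r₁×r₂ = (-0.33072,-0.45519,+0.82670); SVD([r₁ r₂ r₃]) → R = UVᵀ:
  R  [+0.85998 -0.38866 -0.33072]
  R  [+0.21540 +0.86395 -0.45519]
  R  [+0.46264 +0.32022 +0.82670]
t = (+0.00044, +0.09441, +0.82747) m
tr R = 2.550624; θ = arccos((tr R − 1)/2) = 0.683588 rad = 39.167°
axis k = ((R−Rᵀ)₃₂, (R−Rᵀ)₁₃, (R−Rᵀ)₂₁) / (2 sinθ) = (+0.613872, -0.628072, +0.478213)
rvec = θ·k = (+0.419635, -0.429342, +0.326900)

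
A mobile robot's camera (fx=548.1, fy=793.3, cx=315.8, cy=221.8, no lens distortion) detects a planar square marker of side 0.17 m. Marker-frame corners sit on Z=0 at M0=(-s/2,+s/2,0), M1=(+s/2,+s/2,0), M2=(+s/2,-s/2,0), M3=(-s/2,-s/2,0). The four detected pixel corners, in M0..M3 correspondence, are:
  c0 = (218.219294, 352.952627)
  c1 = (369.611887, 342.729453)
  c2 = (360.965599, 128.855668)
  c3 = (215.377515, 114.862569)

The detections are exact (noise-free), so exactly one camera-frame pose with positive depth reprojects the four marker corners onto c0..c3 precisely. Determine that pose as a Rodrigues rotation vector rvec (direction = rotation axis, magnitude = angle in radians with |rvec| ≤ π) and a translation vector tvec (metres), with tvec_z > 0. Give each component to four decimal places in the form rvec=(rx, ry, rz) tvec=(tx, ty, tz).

Intrinsics K: fx=548.1, fy=793.3, cx=315.8, cy=221.8
Marker side s = 0.17 m; corners in marker frame (Z=0):
  M0 = (-0.0850, +0.0850, 0)
  M1 = (+0.0850, +0.0850, 0)
  M2 = (+0.0850, -0.0850, 0)
  M3 = (-0.0850, -0.0850, 0)
Detected image corners:
  c0 = (218.219294, 352.952627) px
  c1 = (369.611887, 342.729453) px
  c2 = (360.965599, 128.855668) px
  c3 = (215.377515, 114.862569) px
Planar DLT: solve 8×8 A·h = b for H (H[2,2]=1):
  H  [+1057.18157 -39.33759 +294.97292]
  H  [+161.16533 +1265.72862 +232.45735]
  H  [+0.63248 -0.25441 +1.00000]
B = K⁻¹H; ‖b₁‖=1.687618, ‖b₂‖=1.687618; λ = 2/(‖b₁‖+‖b₂‖) = 0.592551, sign → tz>0 ⇒ λ=+0.592551
r₁ = λ·B[:,0] = (+0.92698,+0.01560,+0.37477); r₂ = λ·B[:,1] = (+0.04433,+0.98758,-0.15075)
r₃ = r₁×r₂ = (-0.37247,+0.15636,+0.91478); SVD([r₁ r₂ r₃]) → R = UVᵀ:
  R  [+0.92698 +0.04433 -0.37247]
  R  [+0.01560 +0.98758 +0.15636]
  R  [+0.37477 -0.15075 +0.91478]
t = (-0.02252, +0.00796, +0.59255) m
tr R = 2.829340; θ = arccos((tr R − 1)/2) = 0.416105 rad = 23.841°
axis k = ((R−Rᵀ)₃₂, (R−Rᵀ)₁₃, (R−Rᵀ)₂₁) / (2 sinθ) = (-0.379893, -0.924347, -0.035542)
rvec = θ·k = (-0.158075, -0.384626, -0.014789)

rvec=(-0.1581, -0.3846, -0.0148) tvec=(-0.0225, 0.0080, 0.5926)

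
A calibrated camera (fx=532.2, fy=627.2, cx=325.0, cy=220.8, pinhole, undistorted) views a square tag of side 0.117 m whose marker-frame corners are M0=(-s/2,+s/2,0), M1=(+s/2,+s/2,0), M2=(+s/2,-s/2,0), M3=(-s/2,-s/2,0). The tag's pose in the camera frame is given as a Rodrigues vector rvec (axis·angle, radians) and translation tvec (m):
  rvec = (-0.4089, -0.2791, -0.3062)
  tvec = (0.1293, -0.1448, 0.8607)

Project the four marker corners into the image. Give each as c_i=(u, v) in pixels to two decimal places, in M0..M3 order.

Intrinsics K: fx=532.2, fy=627.2, cx=325.0, cy=220.8
Marker side s = 0.117 m; corners in marker frame (Z=0):
  M0 = (-0.0585, +0.0585, 0)
  M1 = (+0.0585, +0.0585, 0)
  M2 = (+0.0585, -0.0585, 0)
  M3 = (-0.0585, -0.0585, 0)
rvec = (-0.4089, -0.2791, -0.3062), |rvec| = θ = 0.58211 rad = 33.353°
Rodrigues: sinθ=0.54979, 1−cosθ=0.16470; R = I + sinθ·[k]× + (1−cosθ)·[k]×²:
    [+0.91657 +0.34467 -0.20275]
    [-0.23373 +0.87316 +0.42773]
    [+0.32446 -0.34466 +0.88087]
t = (0.1293, -0.1448, 0.8607) m
M0: Pc = R·M0+t = (+0.09584, -0.08005, +0.82156); u = 532.2·(+0.09584)/0.82156 + 325.0 = 387.0870, v = 627.2·(-0.08005)/0.82156 + 220.8 = 159.6900
M1: Pc = R·M1+t = (+0.20308, -0.10739, +0.85952); u = 532.2·(+0.20308)/0.85952 + 325.0 = 450.7453, v = 627.2·(-0.10739)/0.85952 + 220.8 = 142.4341
M2: Pc = R·M2+t = (+0.16276, -0.20955, +0.89984); u = 532.2·(+0.16276)/0.89984 + 325.0 = 421.2600, v = 627.2·(-0.20955)/0.89984 + 220.8 = 74.7392
M3: Pc = R·M3+t = (+0.05552, -0.18221, +0.86188); u = 532.2·(+0.05552)/0.86188 + 325.0 = 359.2814, v = 627.2·(-0.18221)/0.86188 + 220.8 = 88.2062

c0=(387.09, 159.69) c1=(450.75, 142.43) c2=(421.26, 74.74) c3=(359.28, 88.21)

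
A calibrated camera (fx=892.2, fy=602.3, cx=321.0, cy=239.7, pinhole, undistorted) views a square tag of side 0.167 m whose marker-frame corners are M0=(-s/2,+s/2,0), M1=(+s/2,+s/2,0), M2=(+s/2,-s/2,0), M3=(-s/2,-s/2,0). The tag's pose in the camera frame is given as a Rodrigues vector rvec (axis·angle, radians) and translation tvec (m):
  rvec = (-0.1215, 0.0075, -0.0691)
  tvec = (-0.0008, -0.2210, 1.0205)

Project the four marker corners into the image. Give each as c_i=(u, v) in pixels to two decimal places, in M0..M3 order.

c0=(251.80, 160.72) c1=(398.92, 153.77) c2=(387.49, 58.80) c3=(243.27, 65.66)

Intrinsics K: fx=892.2, fy=602.3, cx=321.0, cy=239.7
Marker side s = 0.167 m; corners in marker frame (Z=0):
  M0 = (-0.0835, +0.0835, 0)
  M1 = (+0.0835, +0.0835, 0)
  M2 = (+0.0835, -0.0835, 0)
  M3 = (-0.0835, -0.0835, 0)
rvec = (-0.1215, 0.0075, -0.0691), |rvec| = θ = 0.13998 rad = 8.020°
Rodrigues: sinθ=0.13952, 1−cosθ=0.00978; R = I + sinθ·[k]× + (1−cosθ)·[k]×²:
    [+0.99759 +0.06842 +0.01167]
    [-0.06933 +0.99025 +0.12084]
    [-0.00328 -0.12136 +0.99260]
t = (-0.0008, -0.2210, 1.0205) m
M0: Pc = R·M0+t = (-0.07839, -0.13253, +1.01064); u = 892.2·(-0.07839)/1.01064 + 321.0 = 251.8007, v = 602.3·(-0.13253)/1.01064 + 239.7 = 160.7204
M1: Pc = R·M1+t = (+0.08821, -0.14410, +1.01009); u = 892.2·(+0.08821)/1.01009 + 321.0 = 398.9161, v = 602.3·(-0.14410)/1.01009 + 239.7 = 153.7737
M2: Pc = R·M2+t = (+0.07679, -0.30947, +1.03036); u = 892.2·(+0.07679)/1.03036 + 321.0 = 387.4895, v = 602.3·(-0.30947)/1.03036 + 239.7 = 58.7956
M3: Pc = R·M3+t = (-0.08981, -0.29790, +1.03091); u = 892.2·(-0.08981)/1.03091 + 321.0 = 243.2724, v = 602.3·(-0.29790)/1.03091 + 239.7 = 65.6562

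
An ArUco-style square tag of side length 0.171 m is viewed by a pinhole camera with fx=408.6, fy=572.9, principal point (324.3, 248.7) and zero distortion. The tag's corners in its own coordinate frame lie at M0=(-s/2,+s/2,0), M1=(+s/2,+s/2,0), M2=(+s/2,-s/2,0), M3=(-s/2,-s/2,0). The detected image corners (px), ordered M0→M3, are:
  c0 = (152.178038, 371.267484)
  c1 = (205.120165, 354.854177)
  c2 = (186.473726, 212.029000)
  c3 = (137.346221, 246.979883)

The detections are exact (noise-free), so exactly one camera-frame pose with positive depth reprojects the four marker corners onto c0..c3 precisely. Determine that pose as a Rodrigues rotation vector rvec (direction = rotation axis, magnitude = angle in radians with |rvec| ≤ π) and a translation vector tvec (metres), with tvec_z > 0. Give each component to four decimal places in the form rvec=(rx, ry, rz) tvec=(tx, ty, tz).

Intrinsics K: fx=408.6, fy=572.9, cx=324.3, cy=248.7
Marker side s = 0.171 m; corners in marker frame (Z=0):
  M0 = (-0.0855, +0.0855, 0)
  M1 = (+0.0855, +0.0855, 0)
  M2 = (+0.0855, -0.0855, 0)
  M3 = (-0.0855, -0.0855, 0)
Detected image corners:
  c0 = (152.178038, 371.267484) px
  c1 = (205.120165, 354.854177) px
  c2 = (186.473726, 212.029000) px
  c3 = (137.346221, 246.979883) px
Planar DLT: solve 8×8 A·h = b for H (H[2,2]=1):
  H  [+154.81790 +69.71549 +168.32617]
  H  [-400.58122 +729.50234 +296.28999]
  H  [-0.84260 -0.16074 +1.00000]
B = K⁻¹H; ‖b₁‖=1.385190, ‖b₂‖=1.385190; λ = 2/(‖b₁‖+‖b₂‖) = 0.721923, sign → tz>0 ⇒ λ=+0.721923
r₁ = λ·B[:,0] = (+0.75633,-0.24072,-0.60829); r₂ = λ·B[:,1] = (+0.21527,+0.96963,-0.11604)
r₃ = r₁×r₂ = (+0.61776,-0.04319,+0.78518); SVD([r₁ r₂ r₃]) → R = UVᵀ:
  R  [+0.75633 +0.21527 +0.61776]
  R  [-0.24072 +0.96963 -0.04319]
  R  [-0.60829 -0.11604 +0.78518]
t = (-0.27558, +0.05997, +0.72192) m
tr R = 2.511147; θ = arccos((tr R − 1)/2) = 0.714267 rad = 40.924°
axis k = ((R−Rᵀ)₃₂, (R−Rᵀ)₁₃, (R−Rᵀ)₂₁) / (2 sinθ) = (-0.055610, +0.935825, -0.348051)
rvec = θ·k = (-0.039720, +0.668429, -0.248601)

rvec=(-0.0397, 0.6684, -0.2486) tvec=(-0.2756, 0.0600, 0.7219)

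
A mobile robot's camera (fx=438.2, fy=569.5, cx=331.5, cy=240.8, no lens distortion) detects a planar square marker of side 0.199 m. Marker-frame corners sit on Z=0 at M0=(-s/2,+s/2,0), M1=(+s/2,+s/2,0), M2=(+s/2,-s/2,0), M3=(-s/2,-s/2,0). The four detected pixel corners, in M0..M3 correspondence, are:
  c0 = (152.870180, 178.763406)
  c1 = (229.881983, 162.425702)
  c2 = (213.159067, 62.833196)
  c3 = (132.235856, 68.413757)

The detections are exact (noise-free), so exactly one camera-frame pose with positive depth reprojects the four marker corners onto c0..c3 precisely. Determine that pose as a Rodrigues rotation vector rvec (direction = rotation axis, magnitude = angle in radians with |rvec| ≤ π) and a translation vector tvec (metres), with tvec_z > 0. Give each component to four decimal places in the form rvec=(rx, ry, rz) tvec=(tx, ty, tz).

Intrinsics K: fx=438.2, fy=569.5, cx=331.5, cy=240.8
Marker side s = 0.199 m; corners in marker frame (Z=0):
  M0 = (-0.0995, +0.0995, 0)
  M1 = (+0.0995, +0.0995, 0)
  M2 = (+0.0995, -0.0995, 0)
  M3 = (-0.0995, -0.0995, 0)
Detected image corners:
  c0 = (152.870180, 178.763406) px
  c1 = (229.881983, 162.425702) px
  c2 = (213.159067, 62.833196) px
  c3 = (132.235856, 68.413757) px
Planar DLT: solve 8×8 A·h = b for H (H[2,2]=1):
  H  [+492.79943 +115.92500 +184.22600]
  H  [+6.94637 +540.72272 +118.46894]
  H  [+0.52791 +0.12403 +1.00000]
B = K⁻¹H; ‖b₁‖=0.921510, ‖b₂‖=0.921510; λ = 2/(‖b₁‖+‖b₂‖) = 1.085175, sign → tz>0 ⇒ λ=+1.085175
r₁ = λ·B[:,0] = (+0.78701,-0.22899,+0.57288); r₂ = λ·B[:,1] = (+0.18526,+0.97343,+0.13460)
r₃ = r₁×r₂ = (-0.58847,+0.00020,+0.80852); SVD([r₁ r₂ r₃]) → R = UVᵀ:
  R  [+0.78701 +0.18526 -0.58847]
  R  [-0.22899 +0.97343 +0.00020]
  R  [+0.57288 +0.13460 +0.80852]
t = (-0.36472, -0.23310, +1.08518) m
tr R = 2.568949; θ = arccos((tr R − 1)/2) = 0.668948 rad = 38.328°
axis k = ((R−Rᵀ)₃₂, (R−Rᵀ)₁₃, (R−Rᵀ)₂₁) / (2 sinθ) = (+0.108359, -0.936330, -0.333984)
rvec = θ·k = (+0.072487, -0.626356, -0.223418)

rvec=(0.0725, -0.6264, -0.2234) tvec=(-0.3647, -0.2331, 1.0852)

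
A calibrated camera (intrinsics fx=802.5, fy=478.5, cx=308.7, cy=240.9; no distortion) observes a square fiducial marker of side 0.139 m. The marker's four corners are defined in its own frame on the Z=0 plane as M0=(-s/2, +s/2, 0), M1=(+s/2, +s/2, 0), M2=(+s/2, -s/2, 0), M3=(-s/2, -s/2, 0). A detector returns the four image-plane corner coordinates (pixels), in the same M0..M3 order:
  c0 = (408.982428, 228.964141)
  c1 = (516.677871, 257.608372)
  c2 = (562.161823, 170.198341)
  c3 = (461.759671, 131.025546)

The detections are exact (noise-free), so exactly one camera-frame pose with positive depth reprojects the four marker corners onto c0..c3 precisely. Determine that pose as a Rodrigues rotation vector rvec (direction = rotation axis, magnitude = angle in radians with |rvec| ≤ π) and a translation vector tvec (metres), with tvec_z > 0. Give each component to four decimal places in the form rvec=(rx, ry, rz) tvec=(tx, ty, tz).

Intrinsics K: fx=802.5, fy=478.5, cx=308.7, cy=240.9
Marker side s = 0.139 m; corners in marker frame (Z=0):
  M0 = (-0.0695, +0.0695, 0)
  M1 = (+0.0695, +0.0695, 0)
  M2 = (+0.0695, -0.0695, 0)
  M3 = (-0.0695, -0.0695, 0)
Detected image corners:
  c0 = (408.982428, 228.964141) px
  c1 = (516.677871, 257.608372) px
  c2 = (562.161823, 170.198341) px
  c3 = (461.759671, 131.025546) px
Planar DLT: solve 8×8 A·h = b for H (H[2,2]=1):
  H  [+1164.72540 -401.08496 +490.65644]
  H  [+412.45526 +644.59827 +197.63069]
  H  [+0.85425 -0.10091 +1.00000]
B = K⁻¹H; ‖b₁‖=1.475427, ‖b₂‖=1.475427; λ = 2/(‖b₁‖+‖b₂‖) = 0.677770, sign → tz>0 ⇒ λ=+0.677770
r₁ = λ·B[:,0] = (+0.76098,+0.29273,+0.57898); r₂ = λ·B[:,1] = (-0.31244,+0.94747,-0.06840)
r₃ = r₁×r₂ = (-0.56859,-0.12885,+0.81246); SVD([r₁ r₂ r₃]) → R = UVᵀ:
  R  [+0.76098 -0.31244 -0.56859]
  R  [+0.29273 +0.94747 -0.12885]
  R  [+0.57898 -0.06840 +0.81246]
t = (+0.15368, -0.06129, +0.67777) m
tr R = 2.520915; θ = arccos((tr R − 1)/2) = 0.706779 rad = 40.495°
axis k = ((R−Rᵀ)₃₂, (R−Rᵀ)₁₃, (R−Rᵀ)₂₁) / (2 sinθ) = (+0.046544, -0.883585, +0.465953)
rvec = θ·k = (+0.032897, -0.624499, +0.329326)

rvec=(0.0329, -0.6245, 0.3293) tvec=(0.1537, -0.0613, 0.6778)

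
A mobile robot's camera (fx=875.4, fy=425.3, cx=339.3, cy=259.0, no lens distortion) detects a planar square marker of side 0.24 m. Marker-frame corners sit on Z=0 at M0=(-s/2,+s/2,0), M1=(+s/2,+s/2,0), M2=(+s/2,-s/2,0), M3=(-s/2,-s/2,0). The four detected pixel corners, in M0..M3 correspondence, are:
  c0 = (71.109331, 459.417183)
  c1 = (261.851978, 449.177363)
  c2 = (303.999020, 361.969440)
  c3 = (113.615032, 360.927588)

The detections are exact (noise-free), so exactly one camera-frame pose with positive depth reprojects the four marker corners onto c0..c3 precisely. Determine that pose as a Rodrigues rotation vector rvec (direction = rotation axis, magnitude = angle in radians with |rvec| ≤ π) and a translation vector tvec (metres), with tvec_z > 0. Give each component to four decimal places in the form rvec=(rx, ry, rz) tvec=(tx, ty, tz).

rvec=(0.1690, -0.5410, 0.1925) tvec=(-0.1713, 0.3604, 1.0264)

Intrinsics K: fx=875.4, fy=425.3, cx=339.3, cy=259.0
Marker side s = 0.24 m; corners in marker frame (Z=0):
  M0 = (-0.1200, +0.1200, 0)
  M1 = (+0.1200, +0.1200, 0)
  M2 = (+0.1200, -0.1200, 0)
  M3 = (-0.1200, -0.1200, 0)
Detected image corners:
  c0 = (71.109331, 459.417183) px
  c1 = (261.851978, 449.177363) px
  c2 = (303.999020, 361.969440) px
  c3 = (113.615032, 360.927588) px
Planar DLT: solve 8×8 A·h = b for H (H[2,2]=1):
  H  [+890.00569 -156.46671 +193.22377]
  H  [+189.17180 +428.56834 +408.32099]
  H  [+0.51151 +0.10577 +1.00000]
B = K⁻¹H; ‖b₁‖=0.974286, ‖b₂‖=0.974286; λ = 2/(‖b₁‖+‖b₂‖) = 1.026393, sign → tz>0 ⇒ λ=+1.026393
r₁ = λ·B[:,0] = (+0.84003,+0.13681,+0.52501); r₂ = λ·B[:,1] = (-0.22553,+0.96817,+0.10856)
r₃ = r₁×r₂ = (-0.49345,-0.20960,+0.84414); SVD([r₁ r₂ r₃]) → R = UVᵀ:
  R  [+0.84003 -0.22553 -0.49345]
  R  [+0.13681 +0.96817 -0.20960]
  R  [+0.52501 +0.10856 +0.84414]
t = (-0.17127, +0.36036, +1.02639) m
tr R = 2.652335; θ = arccos((tr R − 1)/2) = 0.598525 rad = 34.293°
axis k = ((R−Rᵀ)₃₂, (R−Rᵀ)₁₃, (R−Rᵀ)₂₁) / (2 sinθ) = (+0.282350, -0.903814, +0.321555)
rvec = θ·k = (+0.168994, -0.540956, +0.192459)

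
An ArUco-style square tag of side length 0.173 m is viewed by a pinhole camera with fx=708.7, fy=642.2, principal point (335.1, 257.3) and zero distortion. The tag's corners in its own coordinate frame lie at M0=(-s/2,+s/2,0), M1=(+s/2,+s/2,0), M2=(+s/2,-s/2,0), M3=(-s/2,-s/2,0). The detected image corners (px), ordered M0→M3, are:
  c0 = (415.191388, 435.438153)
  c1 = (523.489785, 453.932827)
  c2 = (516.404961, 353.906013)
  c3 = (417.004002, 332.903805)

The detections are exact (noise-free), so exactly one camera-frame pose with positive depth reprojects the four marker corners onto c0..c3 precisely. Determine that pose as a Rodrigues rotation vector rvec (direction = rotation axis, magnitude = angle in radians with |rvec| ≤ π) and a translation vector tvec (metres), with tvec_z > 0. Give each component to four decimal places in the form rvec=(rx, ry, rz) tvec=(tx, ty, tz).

rvec=(-0.5380, -0.3195, 0.1701) tvec=(0.1988, 0.2207, 1.0518)

Intrinsics K: fx=708.7, fy=642.2, cx=335.1, cy=257.3
Marker side s = 0.173 m; corners in marker frame (Z=0):
  M0 = (-0.0865, +0.0865, 0)
  M1 = (+0.0865, +0.0865, 0)
  M2 = (+0.0865, -0.0865, 0)
  M3 = (-0.0865, -0.0865, 0)
Detected image corners:
  c0 = (415.191388, 435.438153) px
  c1 = (523.489785, 453.932827) px
  c2 = (516.404961, 353.906013) px
  c3 = (417.004002, 332.903805) px
Planar DLT: solve 8×8 A·h = b for H (H[2,2]=1):
  H  [+711.90401 -218.87060 +469.04724]
  H  [+209.38033 +387.73058 +392.05482]
  H  [+0.24087 -0.50135 +1.00000]
B = K⁻¹H; ‖b₁‖=0.950748, ‖b₂‖=0.950748; λ = 2/(‖b₁‖+‖b₂‖) = 1.051803, sign → tz>0 ⇒ λ=+1.051803
r₁ = λ·B[:,0] = (+0.93677,+0.24142,+0.25335); r₂ = λ·B[:,1] = (-0.07549,+0.84630,-0.52732)
r₃ = r₁×r₂ = (-0.34172,+0.47485,+0.81102); SVD([r₁ r₂ r₃]) → R = UVᵀ:
  R  [+0.93677 -0.07549 -0.34172]
  R  [+0.24142 +0.84630 +0.47485]
  R  [+0.25335 -0.52732 +0.81102]
t = (+0.19880, +0.22070, +1.05180) m
tr R = 2.594086; θ = arccos((tr R − 1)/2) = 0.648414 rad = 37.151°
axis k = ((R−Rᵀ)₃₂, (R−Rᵀ)₁₃, (R−Rᵀ)₂₁) / (2 sinθ) = (-0.829722, -0.492664, +0.262381)
rvec = θ·k = (-0.538003, -0.319450, +0.170131)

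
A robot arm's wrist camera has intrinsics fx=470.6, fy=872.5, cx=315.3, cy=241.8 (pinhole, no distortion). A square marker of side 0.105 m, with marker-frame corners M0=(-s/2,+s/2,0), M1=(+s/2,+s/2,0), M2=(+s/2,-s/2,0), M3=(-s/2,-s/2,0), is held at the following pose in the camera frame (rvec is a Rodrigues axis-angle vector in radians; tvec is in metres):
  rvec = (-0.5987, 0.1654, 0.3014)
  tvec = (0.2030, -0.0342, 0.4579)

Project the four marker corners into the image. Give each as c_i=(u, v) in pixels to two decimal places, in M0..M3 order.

Intrinsics K: fx=470.6, fy=872.5, cx=315.3, cy=241.8
Marker side s = 0.105 m; corners in marker frame (Z=0):
  M0 = (-0.0525, +0.0525, 0)
  M1 = (+0.0525, +0.0525, 0)
  M2 = (+0.0525, -0.0525, 0)
  M3 = (-0.0525, -0.0525, 0)
rvec = (-0.5987, 0.1654, 0.3014), |rvec| = θ = 0.69039 rad = 39.557°
Rodrigues: sinθ=0.63684, 1−cosθ=0.22900; R = I + sinθ·[k]× + (1−cosθ)·[k]×²:
    [+0.94321 -0.32560 +0.06587]
    [+0.23044 +0.78414 +0.57621]
    [-0.23927 -0.52831 +0.81464]
t = (0.2030, -0.0342, 0.4579) m
M0: Pc = R·M0+t = (+0.13639, -0.00513, +0.44273); u = 470.6·(+0.13639)/0.44273 + 315.3 = 460.2747, v = 872.5·(-0.00513)/0.44273 + 241.8 = 231.6882
M1: Pc = R·M1+t = (+0.23542, +0.01907, +0.41760); u = 470.6·(+0.23542)/0.41760 + 315.3 = 580.6023, v = 872.5·(+0.01907)/0.41760 + 241.8 = 281.6341
M2: Pc = R·M2+t = (+0.26961, -0.06327, +0.47307); u = 470.6·(+0.26961)/0.47307 + 315.3 = 583.5021, v = 872.5·(-0.06327)/0.47307 + 241.8 = 125.1118
M3: Pc = R·M3+t = (+0.17058, -0.08747, +0.49820); u = 470.6·(+0.17058)/0.49820 + 315.3 = 476.4263, v = 872.5·(-0.08747)/0.49820 + 241.8 = 88.6202

c0=(460.27, 231.69) c1=(580.60, 281.63) c2=(583.50, 125.11) c3=(476.43, 88.62)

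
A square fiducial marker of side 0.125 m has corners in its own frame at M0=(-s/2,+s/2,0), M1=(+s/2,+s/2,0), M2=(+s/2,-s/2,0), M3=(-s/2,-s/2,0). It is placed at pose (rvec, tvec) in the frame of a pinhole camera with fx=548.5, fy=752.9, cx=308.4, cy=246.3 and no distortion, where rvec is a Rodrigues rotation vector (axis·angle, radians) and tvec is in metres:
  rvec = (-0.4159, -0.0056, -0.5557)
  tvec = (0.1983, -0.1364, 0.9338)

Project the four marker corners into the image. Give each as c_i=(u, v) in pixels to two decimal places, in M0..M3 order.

c0=(416.04, 199.24) c1=(478.00, 147.55) c2=(433.14, 77.47) c3=(373.61, 125.49)

Intrinsics K: fx=548.5, fy=752.9, cx=308.4, cy=246.3
Marker side s = 0.125 m; corners in marker frame (Z=0):
  M0 = (-0.0625, +0.0625, 0)
  M1 = (+0.0625, +0.0625, 0)
  M2 = (+0.0625, -0.0625, 0)
  M3 = (-0.0625, -0.0625, 0)
rvec = (-0.4159, -0.0056, -0.5557), |rvec| = θ = 0.69412 rad = 39.770°
Rodrigues: sinθ=0.63971, 1−cosθ=0.23138; R = I + sinθ·[k]× + (1−cosθ)·[k]×²:
    [+0.85168 +0.51326 +0.10583]
    [-0.51102 +0.76863 +0.38479]
    [+0.11615 -0.38180 +0.91692]
t = (0.1983, -0.1364, 0.9338) m
M0: Pc = R·M0+t = (+0.17715, -0.05642, +0.90268); u = 548.5·(+0.17715)/0.90268 + 308.4 = 416.0418, v = 752.9·(-0.05642)/0.90268 + 246.3 = 199.2400
M1: Pc = R·M1+t = (+0.28361, -0.12030, +0.91720); u = 548.5·(+0.28361)/0.91720 + 308.4 = 478.0032, v = 752.9·(-0.12030)/0.91720 + 246.3 = 147.5497
M2: Pc = R·M2+t = (+0.21945, -0.21638, +0.96492); u = 548.5·(+0.21945)/0.96492 + 308.4 = 433.1450, v = 752.9·(-0.21638)/0.96492 + 246.3 = 77.4666
M3: Pc = R·M3+t = (+0.11299, -0.15250, +0.95040); u = 548.5·(+0.11299)/0.95040 + 308.4 = 373.6098, v = 752.9·(-0.15250)/0.95040 + 246.3 = 125.4906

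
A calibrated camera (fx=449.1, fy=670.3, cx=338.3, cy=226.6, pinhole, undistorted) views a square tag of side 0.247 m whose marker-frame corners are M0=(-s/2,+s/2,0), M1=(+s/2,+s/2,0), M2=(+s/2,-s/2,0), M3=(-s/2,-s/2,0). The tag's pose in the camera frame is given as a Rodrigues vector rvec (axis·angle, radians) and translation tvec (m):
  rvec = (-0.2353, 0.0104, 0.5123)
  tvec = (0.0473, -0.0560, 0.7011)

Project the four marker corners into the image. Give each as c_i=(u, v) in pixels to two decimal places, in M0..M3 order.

Intrinsics K: fx=449.1, fy=670.3, cx=338.3, cy=226.6
Marker side s = 0.247 m; corners in marker frame (Z=0):
  M0 = (-0.1235, +0.1235, 0)
  M1 = (+0.1235, +0.1235, 0)
  M2 = (+0.1235, -0.1235, 0)
  M3 = (-0.1235, -0.1235, 0)
rvec = (-0.2353, 0.0104, 0.5123), |rvec| = θ = 0.56385 rad = 32.306°
Rodrigues: sinθ=0.53444, 1−cosθ=0.15480; R = I + sinθ·[k]× + (1−cosθ)·[k]×²:
    [+0.87216 -0.48677 -0.04883]
    [+0.48439 +0.84526 +0.22562]
    [-0.06855 -0.22043 +0.97299]
t = (0.0473, -0.0560, 0.7011) m
M0: Pc = R·M0+t = (-0.12053, -0.01143, +0.68234); u = 449.1·(-0.12053)/0.68234 + 338.3 = 258.9712, v = 670.3·(-0.01143)/0.68234 + 226.6 = 215.3687
M1: Pc = R·M1+t = (+0.09490, +0.10821, +0.66541); u = 449.1·(+0.09490)/0.66541 + 338.3 = 402.3469, v = 670.3·(+0.10821)/0.66541 + 226.6 = 335.6067
M2: Pc = R·M2+t = (+0.21513, -0.10057, +0.71986); u = 449.1·(+0.21513)/0.71986 + 338.3 = 472.5130, v = 670.3·(-0.10057)/0.71986 + 226.6 = 132.9565
M3: Pc = R·M3+t = (-0.00030, -0.22021, +0.73679); u = 449.1·(-0.00030)/0.73679 + 338.3 = 338.1200, v = 670.3·(-0.22021)/0.73679 + 226.6 = 26.2608

c0=(258.97, 215.37) c1=(402.35, 335.61) c2=(472.51, 132.96) c3=(338.12, 26.26)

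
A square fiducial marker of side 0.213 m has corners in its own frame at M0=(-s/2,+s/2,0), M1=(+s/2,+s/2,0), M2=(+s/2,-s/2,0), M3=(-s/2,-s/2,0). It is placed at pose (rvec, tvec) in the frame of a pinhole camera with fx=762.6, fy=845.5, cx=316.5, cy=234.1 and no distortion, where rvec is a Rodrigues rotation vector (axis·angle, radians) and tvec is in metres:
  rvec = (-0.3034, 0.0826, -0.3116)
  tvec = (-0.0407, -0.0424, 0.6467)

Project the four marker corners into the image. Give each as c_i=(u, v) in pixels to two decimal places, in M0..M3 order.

c0=(179.50, 354.04) c1=(430.36, 262.86) c2=(349.86, 18.37) c3=(123.80, 103.39)

Intrinsics K: fx=762.6, fy=845.5, cx=316.5, cy=234.1
Marker side s = 0.213 m; corners in marker frame (Z=0):
  M0 = (-0.1065, +0.1065, 0)
  M1 = (+0.1065, +0.1065, 0)
  M2 = (+0.1065, -0.1065, 0)
  M3 = (-0.1065, -0.1065, 0)
rvec = (-0.3034, 0.0826, -0.3116), |rvec| = θ = 0.44268 rad = 25.364°
Rodrigues: sinθ=0.42837, 1−cosθ=0.09639; R = I + sinθ·[k]× + (1−cosθ)·[k]×²:
    [+0.94888 +0.28919 +0.12643]
    [-0.31385 +0.90696 +0.28093]
    [-0.03343 -0.30625 +0.95136]
t = (-0.0407, -0.0424, 0.6467) m
M0: Pc = R·M0+t = (-0.11096, +0.08762, +0.61764); u = 762.6·(-0.11096)/0.61764 + 316.5 = 179.5025, v = 845.5·(+0.08762)/0.61764 + 234.1 = 354.0389
M1: Pc = R·M1+t = (+0.09116, +0.02077, +0.61052); u = 762.6·(+0.09116)/0.61052 + 316.5 = 430.3613, v = 845.5·(+0.02077)/0.61052 + 234.1 = 262.8589
M2: Pc = R·M2+t = (+0.02956, -0.17242, +0.67576); u = 762.6·(+0.02956)/0.67576 + 316.5 = 349.8554, v = 845.5·(-0.17242)/0.67576 + 234.1 = 18.3741
M3: Pc = R·M3+t = (-0.17256, -0.10557, +0.68288); u = 762.6·(-0.17256)/0.68288 + 316.5 = 123.7989, v = 845.5·(-0.10557)/0.68288 + 234.1 = 103.3932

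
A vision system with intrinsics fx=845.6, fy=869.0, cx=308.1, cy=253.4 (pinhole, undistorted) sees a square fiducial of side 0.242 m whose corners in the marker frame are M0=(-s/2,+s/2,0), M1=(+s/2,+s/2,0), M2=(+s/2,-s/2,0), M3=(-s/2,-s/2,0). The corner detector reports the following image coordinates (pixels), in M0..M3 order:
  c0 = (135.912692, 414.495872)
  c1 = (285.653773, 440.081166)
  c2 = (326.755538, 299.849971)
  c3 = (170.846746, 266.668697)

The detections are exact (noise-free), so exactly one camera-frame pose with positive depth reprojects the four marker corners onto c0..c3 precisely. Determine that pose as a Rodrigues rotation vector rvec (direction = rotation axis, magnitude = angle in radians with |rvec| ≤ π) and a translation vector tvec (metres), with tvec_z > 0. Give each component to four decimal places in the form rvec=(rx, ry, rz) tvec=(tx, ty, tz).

rvec=(0.3076, -0.1971, 0.2458) tvec=(-0.1189, 0.1559, 1.3026)

Intrinsics K: fx=845.6, fy=869.0, cx=308.1, cy=253.4
Marker side s = 0.242 m; corners in marker frame (Z=0):
  M0 = (-0.1210, +0.1210, 0)
  M1 = (+0.1210, +0.1210, 0)
  M2 = (+0.1210, -0.1210, 0)
  M3 = (-0.1210, -0.1210, 0)
Detected image corners:
  c0 = (135.912692, 414.495872) px
  c1 = (285.653773, 440.081166) px
  c2 = (326.755538, 299.849971) px
  c3 = (170.846746, 266.668697) px
Planar DLT: solve 8×8 A·h = b for H (H[2,2]=1):
  H  [+671.40319 -109.04124 +230.92673]
  H  [+183.20112 +669.54697 +357.41765]
  H  [+0.17503 +0.21031 +1.00000]
B = K⁻¹H; ‖b₁‖=0.767719, ‖b₂‖=0.767719; λ = 2/(‖b₁‖+‖b₂‖) = 1.302561, sign → tz>0 ⇒ λ=+1.302561
r₁ = λ·B[:,0] = (+0.95116,+0.20812,+0.22798); r₂ = λ·B[:,1] = (-0.26778,+0.92372,+0.27394)
r₃ = r₁×r₂ = (-0.15358,-0.32161,+0.93433); SVD([r₁ r₂ r₃]) → R = UVᵀ:
  R  [+0.95116 -0.26778 -0.15358]
  R  [+0.20812 +0.92372 -0.32161]
  R  [+0.22798 +0.27394 +0.93433]
t = (-0.11888, +0.15591, +1.30256) m
tr R = 2.809212; θ = arccos((tr R − 1)/2) = 0.440342 rad = 25.230°
axis k = ((R−Rᵀ)₃₂, (R−Rᵀ)₁₃, (R−Rᵀ)₂₁) / (2 sinθ) = (+0.698596, -0.447576, +0.558246)
rvec = θ·k = (+0.307621, -0.197086, +0.245819)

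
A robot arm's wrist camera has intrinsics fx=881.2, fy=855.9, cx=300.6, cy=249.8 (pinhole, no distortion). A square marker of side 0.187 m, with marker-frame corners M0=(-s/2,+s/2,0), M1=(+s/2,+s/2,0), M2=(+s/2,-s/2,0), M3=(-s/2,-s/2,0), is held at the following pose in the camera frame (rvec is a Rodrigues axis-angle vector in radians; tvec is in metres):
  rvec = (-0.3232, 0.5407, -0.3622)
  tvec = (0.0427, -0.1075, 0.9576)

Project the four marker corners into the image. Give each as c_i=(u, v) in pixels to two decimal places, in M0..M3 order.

c0=(292.62, 262.47) c1=(441.16, 188.23) c2=(387.62, 43.92) c3=(253.77, 124.36)

Intrinsics K: fx=881.2, fy=855.9, cx=300.6, cy=249.8
Marker side s = 0.187 m; corners in marker frame (Z=0):
  M0 = (-0.0935, +0.0935, 0)
  M1 = (+0.0935, +0.0935, 0)
  M2 = (+0.0935, -0.0935, 0)
  M3 = (-0.0935, -0.0935, 0)
rvec = (-0.3232, 0.5407, -0.3622), |rvec| = θ = 0.72664 rad = 41.633°
Rodrigues: sinθ=0.66436, 1−cosθ=0.25259; R = I + sinθ·[k]× + (1−cosθ)·[k]×²:
    [+0.79738 +0.24756 +0.55036]
    [-0.41476 +0.88727 +0.20181]
    [-0.43836 -0.38919 +0.81017]
t = (0.0427, -0.1075, 0.9576) m
M0: Pc = R·M0+t = (-0.00871, +0.01424, +0.96220); u = 881.2·(-0.00871)/0.96220 + 300.6 = 292.6244, v = 855.9·(+0.01424)/0.96220 + 249.8 = 262.4664
M1: Pc = R·M1+t = (+0.14040, -0.06332, +0.88022); u = 881.2·(+0.14040)/0.88022 + 300.6 = 441.1575, v = 855.9·(-0.06332)/0.88022 + 249.8 = 188.2298
M2: Pc = R·M2+t = (+0.09411, -0.22924, +0.95300); u = 881.2·(+0.09411)/0.95300 + 300.6 = 387.6182, v = 855.9·(-0.22924)/0.95300 + 249.8 = 43.9180
M3: Pc = R·M3+t = (-0.05500, -0.15168, +1.03498); u = 881.2·(-0.05500)/1.03498 + 300.6 = 253.7702, v = 855.9·(-0.15168)/1.03498 + 249.8 = 124.3642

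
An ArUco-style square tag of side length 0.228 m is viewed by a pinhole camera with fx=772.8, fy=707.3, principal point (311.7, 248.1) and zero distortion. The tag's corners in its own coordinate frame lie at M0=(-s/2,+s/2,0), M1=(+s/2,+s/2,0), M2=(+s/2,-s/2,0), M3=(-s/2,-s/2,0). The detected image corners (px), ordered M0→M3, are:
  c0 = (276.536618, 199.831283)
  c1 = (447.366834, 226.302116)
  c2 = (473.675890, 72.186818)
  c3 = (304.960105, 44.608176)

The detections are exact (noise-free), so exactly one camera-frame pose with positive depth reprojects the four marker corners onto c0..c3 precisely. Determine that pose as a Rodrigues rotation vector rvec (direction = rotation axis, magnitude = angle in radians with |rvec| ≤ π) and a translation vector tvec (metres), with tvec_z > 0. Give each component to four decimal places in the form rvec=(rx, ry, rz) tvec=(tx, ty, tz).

rvec=(-0.0457, -0.0446, 0.1642) tvec=(0.0849, -0.1625, 1.0194)

Intrinsics K: fx=772.8, fy=707.3, cx=311.7, cy=248.1
Marker side s = 0.228 m; corners in marker frame (Z=0):
  M0 = (-0.1140, +0.1140, 0)
  M1 = (+0.1140, +0.1140, 0)
  M2 = (+0.1140, -0.1140, 0)
  M3 = (-0.1140, -0.1140, 0)
Detected image corners:
  c0 = (276.536618, 199.831283) px
  c1 = (447.366834, 226.302116) px
  c2 = (473.675890, 72.186818) px
  c3 = (304.960105, 44.608176) px
Planar DLT: solve 8×8 A·h = b for H (H[2,2]=1):
  H  [+759.55696 -138.11334 +376.09555]
  H  [+123.95001 +671.81991 +135.36849]
  H  [+0.03984 -0.04820 +1.00000]
B = K⁻¹H; ‖b₁‖=0.980964, ‖b₂‖=0.980964; λ = 2/(‖b₁‖+‖b₂‖) = 1.019406, sign → tz>0 ⇒ λ=+1.019406
r₁ = λ·B[:,0] = (+0.98556,+0.16440,+0.04061); r₂ = λ·B[:,1] = (-0.16237,+0.98551,-0.04914)
r₃ = r₁×r₂ = (-0.04810,+0.04184,+0.99797); SVD([r₁ r₂ r₃]) → R = UVᵀ:
  R  [+0.98556 -0.16237 -0.04810]
  R  [+0.16440 +0.98551 +0.04184]
  R  [+0.04061 -0.04914 +0.99797]
t = (+0.08494, -0.16248, +1.01941) m
tr R = 2.969030; θ = arccos((tr R − 1)/2) = 0.176212 rad = 10.096°
axis k = ((R−Rᵀ)₃₂, (R−Rᵀ)₁₃, (R−Rᵀ)₂₁) / (2 sinθ) = (-0.259480, -0.253019, +0.932015)
rvec = θ·k = (-0.045723, -0.044585, +0.164232)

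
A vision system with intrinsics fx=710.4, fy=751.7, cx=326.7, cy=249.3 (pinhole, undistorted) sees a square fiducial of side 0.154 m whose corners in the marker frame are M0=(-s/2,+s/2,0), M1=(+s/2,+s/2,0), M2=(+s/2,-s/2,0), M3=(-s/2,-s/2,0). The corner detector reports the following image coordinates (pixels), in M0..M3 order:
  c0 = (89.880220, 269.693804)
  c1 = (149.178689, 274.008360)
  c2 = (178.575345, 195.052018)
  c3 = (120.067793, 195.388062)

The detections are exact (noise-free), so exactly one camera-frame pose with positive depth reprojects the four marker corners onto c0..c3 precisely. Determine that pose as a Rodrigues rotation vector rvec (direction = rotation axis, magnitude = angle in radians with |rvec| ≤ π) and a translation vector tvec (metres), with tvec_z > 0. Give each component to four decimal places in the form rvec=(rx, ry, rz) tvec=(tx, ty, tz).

Intrinsics K: fx=710.4, fy=751.7, cx=326.7, cy=249.3
Marker side s = 0.154 m; corners in marker frame (Z=0):
  M0 = (-0.0770, +0.0770, 0)
  M1 = (+0.0770, +0.0770, 0)
  M2 = (+0.0770, -0.0770, 0)
  M3 = (-0.0770, -0.0770, 0)
Detected image corners:
  c0 = (89.880220, 269.693804) px
  c1 = (149.178689, 274.008360) px
  c2 = (178.575345, 195.052018) px
  c3 = (120.067793, 195.388062) px
Planar DLT: solve 8×8 A·h = b for H (H[2,2]=1):
  H  [+330.44369 -231.54684 +133.87285]
  H  [-77.72865 +431.11146 +232.67161]
  H  [-0.38674 -0.28280 +1.00000]
B = K⁻¹H; ‖b₁‖=0.750760, ‖b₂‖=0.750760; λ = 2/(‖b₁‖+‖b₂‖) = 1.331984, sign → tz>0 ⇒ λ=+1.331984
r₁ = λ·B[:,0] = (+0.85647,+0.03311,-0.51513); r₂ = λ·B[:,1] = (-0.26092,+0.88884,-0.37668)
r₃ = r₁×r₂ = (+0.44539,+0.45702,+0.76991); SVD([r₁ r₂ r₃]) → R = UVᵀ:
  R  [+0.85647 -0.26092 +0.44539]
  R  [+0.03311 +0.88884 +0.45702]
  R  [-0.51513 -0.37668 +0.76991]
t = (-0.36155, -0.02946, +1.33198) m
tr R = 2.515217; θ = arccos((tr R − 1)/2) = 0.711155 rad = 40.746°
axis k = ((R−Rᵀ)₃₂, (R−Rᵀ)₁₃, (R−Rᵀ)₂₁) / (2 sinθ) = (-0.638648, +0.735798, +0.225235)
rvec = θ·k = (-0.454178, +0.523266, +0.160177)

rvec=(-0.4542, 0.5233, 0.1602) tvec=(-0.3615, -0.0295, 1.3320)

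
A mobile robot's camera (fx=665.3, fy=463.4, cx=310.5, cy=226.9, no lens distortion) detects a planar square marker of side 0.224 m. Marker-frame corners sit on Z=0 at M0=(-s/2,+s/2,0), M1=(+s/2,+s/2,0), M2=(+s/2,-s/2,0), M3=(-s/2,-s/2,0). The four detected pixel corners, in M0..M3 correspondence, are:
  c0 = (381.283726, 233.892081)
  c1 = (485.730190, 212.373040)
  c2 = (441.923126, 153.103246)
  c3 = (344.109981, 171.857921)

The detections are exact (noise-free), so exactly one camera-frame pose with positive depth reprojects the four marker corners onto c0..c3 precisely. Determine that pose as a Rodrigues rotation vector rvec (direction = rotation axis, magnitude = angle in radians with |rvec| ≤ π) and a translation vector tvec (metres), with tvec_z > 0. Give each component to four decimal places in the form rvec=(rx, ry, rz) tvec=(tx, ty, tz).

Intrinsics K: fx=665.3, fy=463.4, cx=310.5, cy=226.9
Marker side s = 0.224 m; corners in marker frame (Z=0):
  M0 = (-0.1120, +0.1120, 0)
  M1 = (+0.1120, +0.1120, 0)
  M2 = (+0.1120, -0.1120, 0)
  M3 = (-0.1120, -0.1120, 0)
Detected image corners:
  c0 = (381.283726, 233.892081) px
  c1 = (485.730190, 212.373040) px
  c2 = (441.923126, 153.103246) px
  c3 = (344.109981, 171.857921) px
Planar DLT: solve 8×8 A·h = b for H (H[2,2]=1):
  H  [+489.68239 +44.38622 +413.04378]
  H  [-71.58593 +207.00508 +191.57870]
  H  [+0.09379 -0.33037 +1.00000]
B = K⁻¹H; ‖b₁‖=0.726762, ‖b₂‖=0.726762; λ = 2/(‖b₁‖+‖b₂‖) = 1.375966, sign → tz>0 ⇒ λ=+1.375966
r₁ = λ·B[:,0] = (+0.95253,-0.27575,+0.12905); r₂ = λ·B[:,1] = (+0.30395,+0.83724,-0.45458)
r₃ = r₁×r₂ = (+0.01731,+0.47223,+0.88131); SVD([r₁ r₂ r₃]) → R = UVᵀ:
  R  [+0.95253 +0.30395 +0.01731]
  R  [-0.27575 +0.83724 +0.47223]
  R  [+0.12905 -0.45458 +0.88131]
t = (+0.21208, -0.10488, +1.37597) m
tr R = 2.671076; θ = arccos((tr R − 1)/2) = 0.581685 rad = 33.328°
axis k = ((R−Rᵀ)₃₂, (R−Rᵀ)₁₃, (R−Rᵀ)₂₁) / (2 sinθ) = (-0.843420, -0.101686, -0.527544)
rvec = θ·k = (-0.490605, -0.059149, -0.306865)

rvec=(-0.4906, -0.0591, -0.3069) tvec=(0.2121, -0.1049, 1.3760)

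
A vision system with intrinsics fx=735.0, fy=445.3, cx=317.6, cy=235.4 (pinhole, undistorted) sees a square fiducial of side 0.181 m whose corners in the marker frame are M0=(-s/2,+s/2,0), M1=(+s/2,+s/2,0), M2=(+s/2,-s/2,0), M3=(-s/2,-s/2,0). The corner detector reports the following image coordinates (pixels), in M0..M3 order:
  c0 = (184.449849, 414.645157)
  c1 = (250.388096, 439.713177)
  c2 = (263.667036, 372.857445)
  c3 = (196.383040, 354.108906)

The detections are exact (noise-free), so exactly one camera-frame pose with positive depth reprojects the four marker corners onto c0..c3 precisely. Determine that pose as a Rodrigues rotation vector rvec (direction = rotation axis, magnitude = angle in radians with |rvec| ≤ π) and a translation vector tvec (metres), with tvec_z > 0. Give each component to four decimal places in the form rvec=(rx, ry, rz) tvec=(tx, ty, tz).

Intrinsics K: fx=735.0, fy=445.3, cx=317.6, cy=235.4
Marker side s = 0.181 m; corners in marker frame (Z=0):
  M0 = (-0.0905, +0.0905, 0)
  M1 = (+0.0905, +0.0905, 0)
  M2 = (+0.0905, -0.0905, 0)
  M3 = (-0.0905, -0.0905, 0)
Detected image corners:
  c0 = (184.449849, 414.645157) px
  c1 = (250.388096, 439.713177) px
  c2 = (263.667036, 372.857445) px
  c3 = (196.383040, 354.108906) px
Planar DLT: solve 8×8 A·h = b for H (H[2,2]=1):
  H  [+244.81436 -67.80535 +222.05793]
  H  [-96.65112 +353.96807 +394.80659]
  H  [-0.55069 +0.00740 +1.00000]
B = K⁻¹H; ‖b₁‖=0.796757, ‖b₂‖=0.796757; λ = 2/(‖b₁‖+‖b₂‖) = 1.255087, sign → tz>0 ⇒ λ=+1.255087
r₁ = λ·B[:,0] = (+0.71670,+0.09296,-0.69116); r₂ = λ·B[:,1] = (-0.11980,+0.99275,+0.00929)
r₃ = r₁×r₂ = (+0.68701,+0.07614,+0.72264); SVD([r₁ r₂ r₃]) → R = UVᵀ:
  R  [+0.71670 -0.11980 +0.68701]
  R  [+0.09296 +0.99275 +0.07614]
  R  [-0.69116 +0.00929 +0.72264]
t = (-0.16315, +0.44929, +1.25509) m
tr R = 2.432100; θ = arccos((tr R − 1)/2) = 0.772670 rad = 44.271°
axis k = ((R−Rᵀ)₃₂, (R−Rᵀ)₁₃, (R−Rᵀ)₂₁) / (2 sinθ) = (-0.047884, +0.987159, +0.152392)
rvec = θ·k = (-0.036998, +0.762748, +0.117749)

rvec=(-0.0370, 0.7627, 0.1177) tvec=(-0.1631, 0.4493, 1.2551)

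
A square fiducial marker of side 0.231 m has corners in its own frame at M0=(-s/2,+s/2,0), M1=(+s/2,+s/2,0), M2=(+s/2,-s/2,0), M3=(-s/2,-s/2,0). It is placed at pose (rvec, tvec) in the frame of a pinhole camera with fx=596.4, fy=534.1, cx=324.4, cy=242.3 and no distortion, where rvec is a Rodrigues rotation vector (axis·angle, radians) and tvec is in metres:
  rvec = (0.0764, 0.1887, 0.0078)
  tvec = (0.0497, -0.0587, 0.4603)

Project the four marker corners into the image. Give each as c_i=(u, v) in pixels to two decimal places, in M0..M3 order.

Intrinsics K: fx=596.4, fy=534.1, cx=324.4, cy=242.3
Marker side s = 0.231 m; corners in marker frame (Z=0):
  M0 = (-0.1155, +0.1155, 0)
  M1 = (+0.1155, +0.1155, 0)
  M2 = (+0.1155, -0.1155, 0)
  M3 = (-0.1155, -0.1155, 0)
rvec = (0.0764, 0.1887, 0.0078), |rvec| = θ = 0.20373 rad = 11.673°
Rodrigues: sinθ=0.20232, 1−cosθ=0.02068; R = I + sinθ·[k]× + (1−cosθ)·[k]×²:
    [+0.98223 -0.00056 +0.18769]
    [+0.01493 +0.99706 -0.07514]
    [-0.18710 +0.07661 +0.97935]
t = (0.0497, -0.0587, 0.4603) m
M0: Pc = R·M0+t = (-0.06381, +0.05474, +0.49076); u = 596.4·(-0.06381)/0.49076 + 324.4 = 246.8514, v = 534.1·(+0.05474)/0.49076 + 242.3 = 301.8703
M1: Pc = R·M1+t = (+0.16308, +0.05818, +0.44754); u = 596.4·(+0.16308)/0.44754 + 324.4 = 541.7274, v = 534.1·(+0.05818)/0.44754 + 242.3 = 311.7390
M2: Pc = R·M2+t = (+0.16321, -0.17214, +0.42984); u = 596.4·(+0.16321)/0.42984 + 324.4 = 550.8549, v = 534.1·(-0.17214)/0.42984 + 242.3 = 28.4122
M3: Pc = R·M3+t = (-0.06368, -0.17558, +0.47306); u = 596.4·(-0.06368)/0.47306 + 324.4 = 244.1143, v = 534.1·(-0.17558)/0.47306 + 242.3 = 44.0598

c0=(246.85, 301.87) c1=(541.73, 311.74) c2=(550.85, 28.41) c3=(244.11, 44.06)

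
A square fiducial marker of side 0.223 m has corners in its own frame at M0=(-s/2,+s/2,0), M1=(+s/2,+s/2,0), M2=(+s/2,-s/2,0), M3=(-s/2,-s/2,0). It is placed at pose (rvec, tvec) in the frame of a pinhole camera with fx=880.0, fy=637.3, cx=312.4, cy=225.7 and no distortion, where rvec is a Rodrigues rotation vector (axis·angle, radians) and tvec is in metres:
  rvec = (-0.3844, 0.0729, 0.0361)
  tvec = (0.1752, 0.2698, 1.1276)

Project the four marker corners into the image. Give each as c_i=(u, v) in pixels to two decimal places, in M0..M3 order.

c0=(359.51, 441.53) c1=(541.83, 447.82) c2=(533.66, 318.44) c3=(364.34, 314.50)

Intrinsics K: fx=880.0, fy=637.3, cx=312.4, cy=225.7
Marker side s = 0.223 m; corners in marker frame (Z=0):
  M0 = (-0.1115, +0.1115, 0)
  M1 = (+0.1115, +0.1115, 0)
  M2 = (+0.1115, -0.1115, 0)
  M3 = (-0.1115, -0.1115, 0)
rvec = (-0.3844, 0.0729, 0.0361), |rvec| = θ = 0.39291 rad = 22.512°
Rodrigues: sinθ=0.38288, 1−cosθ=0.07620; R = I + sinθ·[k]× + (1−cosθ)·[k]×²:
    [+0.99673 -0.04901 +0.06419]
    [+0.02135 +0.92642 +0.37588]
    [-0.07789 -0.37329 +0.92444]
t = (0.1752, 0.2698, 1.1276) m
M0: Pc = R·M0+t = (+0.05860, +0.37072, +1.09466); u = 880.0·(+0.05860)/1.09466 + 312.4 = 359.5082, v = 637.3·(+0.37072)/1.09466 + 225.7 = 441.5264
M1: Pc = R·M1+t = (+0.28087, +0.37548, +1.07729); u = 880.0·(+0.28087)/1.07729 + 312.4 = 541.8328, v = 637.3·(+0.37548)/1.07729 + 225.7 = 447.8221
M2: Pc = R·M2+t = (+0.29180, +0.16888, +1.16054); u = 880.0·(+0.29180)/1.16054 + 312.4 = 533.6634, v = 637.3·(+0.16888)/1.16054 + 225.7 = 318.4415
M3: Pc = R·M3+t = (+0.06953, +0.16412, +1.17791); u = 880.0·(+0.06953)/1.17791 + 312.4 = 364.3442, v = 637.3·(+0.16412)/1.17791 + 225.7 = 314.4984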